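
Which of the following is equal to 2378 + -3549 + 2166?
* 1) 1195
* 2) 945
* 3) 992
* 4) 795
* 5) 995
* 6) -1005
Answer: 5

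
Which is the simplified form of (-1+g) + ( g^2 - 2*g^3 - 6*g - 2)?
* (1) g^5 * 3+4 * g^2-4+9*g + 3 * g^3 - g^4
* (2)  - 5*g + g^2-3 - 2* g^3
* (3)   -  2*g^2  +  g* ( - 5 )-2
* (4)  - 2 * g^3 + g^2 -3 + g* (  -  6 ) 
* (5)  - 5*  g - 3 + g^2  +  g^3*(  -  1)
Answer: 2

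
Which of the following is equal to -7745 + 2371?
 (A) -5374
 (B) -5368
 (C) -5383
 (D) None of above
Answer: A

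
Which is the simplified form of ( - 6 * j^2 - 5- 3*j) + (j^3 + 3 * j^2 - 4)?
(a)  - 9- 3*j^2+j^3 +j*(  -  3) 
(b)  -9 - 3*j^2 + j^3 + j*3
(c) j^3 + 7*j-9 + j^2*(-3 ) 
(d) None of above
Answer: a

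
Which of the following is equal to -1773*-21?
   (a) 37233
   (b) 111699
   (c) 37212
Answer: a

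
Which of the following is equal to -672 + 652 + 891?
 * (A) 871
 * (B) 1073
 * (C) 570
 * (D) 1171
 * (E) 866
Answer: A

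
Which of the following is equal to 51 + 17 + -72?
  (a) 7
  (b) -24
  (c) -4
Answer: c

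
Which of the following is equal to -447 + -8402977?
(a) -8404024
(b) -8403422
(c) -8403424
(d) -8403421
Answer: c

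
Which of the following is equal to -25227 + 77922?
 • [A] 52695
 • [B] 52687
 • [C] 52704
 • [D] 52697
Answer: A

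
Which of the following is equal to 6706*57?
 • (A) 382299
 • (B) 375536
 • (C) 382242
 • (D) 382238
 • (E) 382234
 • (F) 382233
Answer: C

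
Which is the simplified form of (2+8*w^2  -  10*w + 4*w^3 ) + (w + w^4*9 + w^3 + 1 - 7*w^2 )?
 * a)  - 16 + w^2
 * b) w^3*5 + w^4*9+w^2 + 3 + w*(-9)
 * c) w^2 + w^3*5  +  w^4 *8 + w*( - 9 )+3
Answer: b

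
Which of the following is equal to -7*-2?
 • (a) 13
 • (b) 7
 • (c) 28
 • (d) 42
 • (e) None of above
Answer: e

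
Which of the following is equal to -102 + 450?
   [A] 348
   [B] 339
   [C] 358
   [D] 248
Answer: A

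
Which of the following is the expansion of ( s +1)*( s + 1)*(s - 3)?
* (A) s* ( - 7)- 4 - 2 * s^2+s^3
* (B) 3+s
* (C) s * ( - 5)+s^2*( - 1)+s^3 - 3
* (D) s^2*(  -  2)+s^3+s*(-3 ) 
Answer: C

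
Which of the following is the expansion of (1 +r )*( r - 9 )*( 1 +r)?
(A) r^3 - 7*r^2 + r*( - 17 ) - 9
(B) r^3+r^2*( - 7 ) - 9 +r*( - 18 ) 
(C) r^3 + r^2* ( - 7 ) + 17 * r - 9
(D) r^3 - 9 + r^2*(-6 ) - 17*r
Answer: A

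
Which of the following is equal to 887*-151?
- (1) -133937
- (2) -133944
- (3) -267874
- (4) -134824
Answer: 1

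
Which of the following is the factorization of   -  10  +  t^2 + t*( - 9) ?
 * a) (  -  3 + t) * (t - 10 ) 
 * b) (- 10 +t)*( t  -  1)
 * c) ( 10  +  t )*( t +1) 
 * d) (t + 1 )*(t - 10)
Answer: d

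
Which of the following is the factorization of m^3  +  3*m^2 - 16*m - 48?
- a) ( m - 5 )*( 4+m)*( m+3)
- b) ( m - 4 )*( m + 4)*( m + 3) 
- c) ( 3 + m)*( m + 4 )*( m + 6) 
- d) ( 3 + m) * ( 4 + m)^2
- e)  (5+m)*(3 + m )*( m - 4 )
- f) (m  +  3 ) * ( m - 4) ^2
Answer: b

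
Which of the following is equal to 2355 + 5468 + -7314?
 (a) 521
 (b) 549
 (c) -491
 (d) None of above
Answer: d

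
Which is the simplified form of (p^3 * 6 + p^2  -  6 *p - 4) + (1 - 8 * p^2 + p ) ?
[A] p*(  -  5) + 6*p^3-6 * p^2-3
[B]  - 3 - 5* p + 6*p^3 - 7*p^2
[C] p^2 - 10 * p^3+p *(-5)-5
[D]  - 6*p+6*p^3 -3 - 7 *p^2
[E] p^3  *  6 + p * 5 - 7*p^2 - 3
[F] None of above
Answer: B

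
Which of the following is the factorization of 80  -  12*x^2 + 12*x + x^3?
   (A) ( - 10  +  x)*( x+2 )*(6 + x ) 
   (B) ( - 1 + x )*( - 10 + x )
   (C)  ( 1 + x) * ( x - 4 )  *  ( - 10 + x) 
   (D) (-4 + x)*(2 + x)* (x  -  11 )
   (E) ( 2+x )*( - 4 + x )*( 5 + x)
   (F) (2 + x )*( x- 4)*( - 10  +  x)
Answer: F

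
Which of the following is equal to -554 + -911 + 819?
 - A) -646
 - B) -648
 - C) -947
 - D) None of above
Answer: A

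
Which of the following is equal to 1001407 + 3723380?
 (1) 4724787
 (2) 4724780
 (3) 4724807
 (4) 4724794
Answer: 1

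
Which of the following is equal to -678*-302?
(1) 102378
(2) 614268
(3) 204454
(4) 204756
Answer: 4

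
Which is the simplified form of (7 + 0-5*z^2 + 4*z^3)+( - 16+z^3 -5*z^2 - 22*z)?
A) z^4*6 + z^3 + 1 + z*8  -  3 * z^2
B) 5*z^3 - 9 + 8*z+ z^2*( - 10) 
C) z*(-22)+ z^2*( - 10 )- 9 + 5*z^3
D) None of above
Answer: C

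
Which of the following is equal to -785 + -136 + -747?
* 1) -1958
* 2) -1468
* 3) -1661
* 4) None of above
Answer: 4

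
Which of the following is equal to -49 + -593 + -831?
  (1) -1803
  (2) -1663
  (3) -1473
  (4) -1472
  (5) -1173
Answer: 3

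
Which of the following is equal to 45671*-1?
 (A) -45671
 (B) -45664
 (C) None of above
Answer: A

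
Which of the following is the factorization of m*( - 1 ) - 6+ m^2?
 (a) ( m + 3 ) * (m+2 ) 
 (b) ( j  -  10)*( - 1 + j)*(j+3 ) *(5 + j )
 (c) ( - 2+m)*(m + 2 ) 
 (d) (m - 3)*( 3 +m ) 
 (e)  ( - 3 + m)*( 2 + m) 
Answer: e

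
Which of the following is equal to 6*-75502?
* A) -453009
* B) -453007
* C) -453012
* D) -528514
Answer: C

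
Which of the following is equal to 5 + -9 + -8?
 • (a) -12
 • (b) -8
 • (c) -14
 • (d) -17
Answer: a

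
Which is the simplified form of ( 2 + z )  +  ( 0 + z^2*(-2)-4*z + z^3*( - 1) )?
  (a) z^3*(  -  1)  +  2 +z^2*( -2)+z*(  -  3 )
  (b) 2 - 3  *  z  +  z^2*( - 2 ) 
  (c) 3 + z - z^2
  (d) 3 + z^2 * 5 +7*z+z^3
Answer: a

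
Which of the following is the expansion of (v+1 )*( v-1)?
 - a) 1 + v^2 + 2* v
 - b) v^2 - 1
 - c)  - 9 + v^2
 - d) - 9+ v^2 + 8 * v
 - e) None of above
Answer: b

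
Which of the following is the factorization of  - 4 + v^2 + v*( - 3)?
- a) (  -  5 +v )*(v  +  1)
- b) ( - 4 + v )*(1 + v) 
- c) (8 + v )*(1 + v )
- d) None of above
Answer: b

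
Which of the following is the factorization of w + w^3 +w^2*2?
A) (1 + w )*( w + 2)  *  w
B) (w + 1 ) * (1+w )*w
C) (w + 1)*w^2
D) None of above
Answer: B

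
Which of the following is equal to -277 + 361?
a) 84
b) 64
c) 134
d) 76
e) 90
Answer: a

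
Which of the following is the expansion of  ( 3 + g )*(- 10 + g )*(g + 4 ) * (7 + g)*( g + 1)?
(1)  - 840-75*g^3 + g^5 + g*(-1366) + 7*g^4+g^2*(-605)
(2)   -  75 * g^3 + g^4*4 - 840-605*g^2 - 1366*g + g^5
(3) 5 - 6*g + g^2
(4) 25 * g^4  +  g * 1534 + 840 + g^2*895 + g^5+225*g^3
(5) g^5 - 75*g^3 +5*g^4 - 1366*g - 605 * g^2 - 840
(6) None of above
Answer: 5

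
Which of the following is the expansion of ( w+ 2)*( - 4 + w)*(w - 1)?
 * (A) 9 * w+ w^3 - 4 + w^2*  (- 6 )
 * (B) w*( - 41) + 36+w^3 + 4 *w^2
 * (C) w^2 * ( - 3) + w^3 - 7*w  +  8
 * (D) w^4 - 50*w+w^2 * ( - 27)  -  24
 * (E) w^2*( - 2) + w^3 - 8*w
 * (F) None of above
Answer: F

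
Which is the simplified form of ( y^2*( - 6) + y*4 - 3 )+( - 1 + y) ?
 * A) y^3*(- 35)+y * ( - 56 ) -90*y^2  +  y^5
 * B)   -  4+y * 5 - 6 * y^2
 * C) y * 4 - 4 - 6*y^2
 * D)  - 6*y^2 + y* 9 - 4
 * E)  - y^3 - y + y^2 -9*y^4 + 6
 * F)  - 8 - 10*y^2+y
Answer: B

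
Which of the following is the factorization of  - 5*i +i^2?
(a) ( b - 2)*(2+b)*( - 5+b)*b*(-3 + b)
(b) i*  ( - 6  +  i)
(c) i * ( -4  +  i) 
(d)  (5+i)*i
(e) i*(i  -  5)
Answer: e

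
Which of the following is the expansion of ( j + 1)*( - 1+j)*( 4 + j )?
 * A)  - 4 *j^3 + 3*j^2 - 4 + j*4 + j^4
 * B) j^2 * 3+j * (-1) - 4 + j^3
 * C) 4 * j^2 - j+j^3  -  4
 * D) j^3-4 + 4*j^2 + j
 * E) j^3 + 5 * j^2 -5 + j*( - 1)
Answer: C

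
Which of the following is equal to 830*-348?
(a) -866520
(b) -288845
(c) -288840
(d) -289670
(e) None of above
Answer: c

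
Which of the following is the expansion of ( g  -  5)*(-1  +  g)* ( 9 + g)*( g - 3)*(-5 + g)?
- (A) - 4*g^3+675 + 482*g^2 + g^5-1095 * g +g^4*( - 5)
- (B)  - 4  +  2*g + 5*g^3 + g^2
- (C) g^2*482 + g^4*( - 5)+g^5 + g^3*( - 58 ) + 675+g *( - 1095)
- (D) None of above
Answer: C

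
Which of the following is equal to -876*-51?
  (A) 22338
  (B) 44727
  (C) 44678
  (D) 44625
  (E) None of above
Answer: E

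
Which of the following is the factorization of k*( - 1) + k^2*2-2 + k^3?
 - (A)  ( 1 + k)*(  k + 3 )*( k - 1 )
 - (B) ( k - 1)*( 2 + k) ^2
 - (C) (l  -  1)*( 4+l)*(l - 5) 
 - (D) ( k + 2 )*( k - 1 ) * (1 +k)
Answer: D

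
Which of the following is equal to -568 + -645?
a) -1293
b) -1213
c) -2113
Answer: b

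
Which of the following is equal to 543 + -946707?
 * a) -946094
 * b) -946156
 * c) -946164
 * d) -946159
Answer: c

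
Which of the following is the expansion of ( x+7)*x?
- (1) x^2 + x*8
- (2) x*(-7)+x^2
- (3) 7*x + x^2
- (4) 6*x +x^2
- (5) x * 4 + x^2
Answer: 3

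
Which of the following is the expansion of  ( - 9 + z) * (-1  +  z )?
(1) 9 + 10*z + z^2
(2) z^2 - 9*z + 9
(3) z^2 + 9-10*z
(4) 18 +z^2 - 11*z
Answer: 3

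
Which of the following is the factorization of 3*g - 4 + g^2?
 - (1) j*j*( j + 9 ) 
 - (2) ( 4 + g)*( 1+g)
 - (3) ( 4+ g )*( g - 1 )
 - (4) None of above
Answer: 3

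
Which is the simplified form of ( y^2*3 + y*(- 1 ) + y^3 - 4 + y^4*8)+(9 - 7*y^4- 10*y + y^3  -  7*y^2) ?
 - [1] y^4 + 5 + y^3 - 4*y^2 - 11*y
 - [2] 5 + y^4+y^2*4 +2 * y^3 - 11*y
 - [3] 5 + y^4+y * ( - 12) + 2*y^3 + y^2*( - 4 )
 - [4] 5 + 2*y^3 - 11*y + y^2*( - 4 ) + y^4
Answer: 4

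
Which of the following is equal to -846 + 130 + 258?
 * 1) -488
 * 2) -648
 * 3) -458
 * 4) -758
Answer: 3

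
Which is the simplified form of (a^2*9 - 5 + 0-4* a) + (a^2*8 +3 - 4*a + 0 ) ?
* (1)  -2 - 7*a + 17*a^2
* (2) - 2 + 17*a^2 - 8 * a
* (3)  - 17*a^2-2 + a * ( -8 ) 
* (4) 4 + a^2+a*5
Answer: 2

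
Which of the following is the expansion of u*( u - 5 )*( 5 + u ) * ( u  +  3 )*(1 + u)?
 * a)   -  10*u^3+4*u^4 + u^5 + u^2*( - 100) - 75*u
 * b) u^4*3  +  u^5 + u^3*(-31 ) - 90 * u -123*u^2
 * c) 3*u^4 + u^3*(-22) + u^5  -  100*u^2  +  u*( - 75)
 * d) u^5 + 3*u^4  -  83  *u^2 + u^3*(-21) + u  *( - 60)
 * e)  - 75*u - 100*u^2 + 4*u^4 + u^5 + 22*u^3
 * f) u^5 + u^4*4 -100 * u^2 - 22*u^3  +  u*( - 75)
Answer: f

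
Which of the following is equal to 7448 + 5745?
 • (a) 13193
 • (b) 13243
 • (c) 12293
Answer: a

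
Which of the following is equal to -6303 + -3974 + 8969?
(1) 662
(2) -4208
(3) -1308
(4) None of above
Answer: 3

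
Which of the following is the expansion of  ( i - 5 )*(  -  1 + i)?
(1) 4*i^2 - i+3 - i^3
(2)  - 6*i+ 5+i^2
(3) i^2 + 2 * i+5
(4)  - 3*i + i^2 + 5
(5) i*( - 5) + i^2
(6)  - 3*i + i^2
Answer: 2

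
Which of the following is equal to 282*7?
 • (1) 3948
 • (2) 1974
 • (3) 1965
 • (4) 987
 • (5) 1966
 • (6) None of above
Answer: 2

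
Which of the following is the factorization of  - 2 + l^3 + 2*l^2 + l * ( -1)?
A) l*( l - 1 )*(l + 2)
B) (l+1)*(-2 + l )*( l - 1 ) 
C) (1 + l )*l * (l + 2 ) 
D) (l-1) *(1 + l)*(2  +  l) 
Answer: D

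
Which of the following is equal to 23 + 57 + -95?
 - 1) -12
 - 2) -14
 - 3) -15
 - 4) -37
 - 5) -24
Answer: 3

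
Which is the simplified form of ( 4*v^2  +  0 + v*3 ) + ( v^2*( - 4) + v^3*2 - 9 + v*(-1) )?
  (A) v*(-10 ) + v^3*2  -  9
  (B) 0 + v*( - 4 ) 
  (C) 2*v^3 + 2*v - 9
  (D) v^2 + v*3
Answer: C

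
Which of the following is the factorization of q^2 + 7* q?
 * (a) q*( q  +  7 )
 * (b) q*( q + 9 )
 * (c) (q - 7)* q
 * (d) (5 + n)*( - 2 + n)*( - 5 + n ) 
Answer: a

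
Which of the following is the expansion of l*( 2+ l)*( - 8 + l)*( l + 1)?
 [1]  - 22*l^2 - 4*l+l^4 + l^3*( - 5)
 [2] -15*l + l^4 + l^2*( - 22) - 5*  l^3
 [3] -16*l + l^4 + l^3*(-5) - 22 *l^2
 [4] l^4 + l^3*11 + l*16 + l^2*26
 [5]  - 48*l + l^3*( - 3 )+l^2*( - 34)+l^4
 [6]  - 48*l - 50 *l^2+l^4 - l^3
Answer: 3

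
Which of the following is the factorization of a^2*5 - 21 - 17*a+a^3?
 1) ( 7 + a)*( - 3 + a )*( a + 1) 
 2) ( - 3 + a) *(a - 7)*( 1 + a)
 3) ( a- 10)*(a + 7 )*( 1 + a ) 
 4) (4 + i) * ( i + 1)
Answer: 1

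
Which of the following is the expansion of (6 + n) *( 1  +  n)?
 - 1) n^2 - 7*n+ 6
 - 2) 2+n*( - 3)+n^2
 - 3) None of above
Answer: 3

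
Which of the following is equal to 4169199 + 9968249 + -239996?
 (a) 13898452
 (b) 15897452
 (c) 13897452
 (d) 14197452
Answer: c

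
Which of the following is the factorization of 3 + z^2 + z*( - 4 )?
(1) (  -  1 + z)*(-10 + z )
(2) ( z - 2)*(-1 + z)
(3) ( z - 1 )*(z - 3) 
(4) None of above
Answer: 3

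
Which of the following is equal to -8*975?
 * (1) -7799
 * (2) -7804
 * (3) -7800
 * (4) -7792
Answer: 3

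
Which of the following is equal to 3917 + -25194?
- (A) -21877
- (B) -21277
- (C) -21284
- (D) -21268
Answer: B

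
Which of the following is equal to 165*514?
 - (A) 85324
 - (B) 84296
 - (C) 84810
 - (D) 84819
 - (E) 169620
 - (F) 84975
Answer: C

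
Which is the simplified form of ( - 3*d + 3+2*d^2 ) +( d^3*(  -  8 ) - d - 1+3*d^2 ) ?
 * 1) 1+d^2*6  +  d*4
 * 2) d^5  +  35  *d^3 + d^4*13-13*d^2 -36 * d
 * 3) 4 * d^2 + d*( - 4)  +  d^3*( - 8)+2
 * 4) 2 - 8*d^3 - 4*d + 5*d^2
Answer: 4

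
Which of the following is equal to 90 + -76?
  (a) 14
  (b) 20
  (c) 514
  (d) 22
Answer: a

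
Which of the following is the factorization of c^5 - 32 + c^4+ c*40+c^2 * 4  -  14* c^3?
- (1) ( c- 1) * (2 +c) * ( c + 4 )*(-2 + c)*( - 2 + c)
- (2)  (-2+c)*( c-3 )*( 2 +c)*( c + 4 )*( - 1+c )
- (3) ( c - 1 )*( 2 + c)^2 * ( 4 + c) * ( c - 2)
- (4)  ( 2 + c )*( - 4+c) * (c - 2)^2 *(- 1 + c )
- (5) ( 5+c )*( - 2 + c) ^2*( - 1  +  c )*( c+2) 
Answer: 1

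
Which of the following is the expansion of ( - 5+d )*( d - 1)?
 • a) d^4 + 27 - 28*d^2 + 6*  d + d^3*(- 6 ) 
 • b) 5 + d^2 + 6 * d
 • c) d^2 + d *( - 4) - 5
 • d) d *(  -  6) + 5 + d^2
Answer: d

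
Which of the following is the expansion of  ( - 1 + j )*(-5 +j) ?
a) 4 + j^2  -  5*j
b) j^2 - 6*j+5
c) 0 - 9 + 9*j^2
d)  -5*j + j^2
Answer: b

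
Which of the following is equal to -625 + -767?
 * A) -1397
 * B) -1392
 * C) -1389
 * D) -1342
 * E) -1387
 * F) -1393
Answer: B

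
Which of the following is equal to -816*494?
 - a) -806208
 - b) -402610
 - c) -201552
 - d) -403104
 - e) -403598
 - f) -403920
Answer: d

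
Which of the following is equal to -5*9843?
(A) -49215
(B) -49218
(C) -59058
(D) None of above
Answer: A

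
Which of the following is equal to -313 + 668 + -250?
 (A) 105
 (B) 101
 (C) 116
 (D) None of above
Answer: A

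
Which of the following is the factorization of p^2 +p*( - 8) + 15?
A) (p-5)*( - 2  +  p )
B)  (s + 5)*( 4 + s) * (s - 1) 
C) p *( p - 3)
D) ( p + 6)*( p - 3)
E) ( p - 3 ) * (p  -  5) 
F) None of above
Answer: E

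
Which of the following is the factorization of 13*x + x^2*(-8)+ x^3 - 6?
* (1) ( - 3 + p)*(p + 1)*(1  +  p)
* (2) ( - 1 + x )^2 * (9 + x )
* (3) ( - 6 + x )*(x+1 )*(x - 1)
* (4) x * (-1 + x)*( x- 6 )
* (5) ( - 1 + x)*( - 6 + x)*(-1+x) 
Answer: 5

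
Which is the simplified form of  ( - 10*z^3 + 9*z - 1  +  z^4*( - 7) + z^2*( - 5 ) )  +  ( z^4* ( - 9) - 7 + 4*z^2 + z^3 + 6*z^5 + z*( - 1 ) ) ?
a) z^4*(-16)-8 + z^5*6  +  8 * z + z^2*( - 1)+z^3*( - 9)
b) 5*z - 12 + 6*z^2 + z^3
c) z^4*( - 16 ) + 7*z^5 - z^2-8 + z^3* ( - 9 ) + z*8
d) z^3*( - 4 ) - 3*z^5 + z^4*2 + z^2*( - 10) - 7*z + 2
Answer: a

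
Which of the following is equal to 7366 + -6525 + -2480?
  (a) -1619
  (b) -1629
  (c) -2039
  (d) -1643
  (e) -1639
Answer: e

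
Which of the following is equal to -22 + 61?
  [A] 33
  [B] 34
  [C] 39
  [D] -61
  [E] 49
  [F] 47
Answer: C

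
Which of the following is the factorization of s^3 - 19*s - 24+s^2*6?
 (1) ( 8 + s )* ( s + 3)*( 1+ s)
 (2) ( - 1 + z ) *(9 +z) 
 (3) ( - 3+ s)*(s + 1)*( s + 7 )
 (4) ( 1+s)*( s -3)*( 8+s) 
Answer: 4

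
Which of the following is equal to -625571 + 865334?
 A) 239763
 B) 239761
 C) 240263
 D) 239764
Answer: A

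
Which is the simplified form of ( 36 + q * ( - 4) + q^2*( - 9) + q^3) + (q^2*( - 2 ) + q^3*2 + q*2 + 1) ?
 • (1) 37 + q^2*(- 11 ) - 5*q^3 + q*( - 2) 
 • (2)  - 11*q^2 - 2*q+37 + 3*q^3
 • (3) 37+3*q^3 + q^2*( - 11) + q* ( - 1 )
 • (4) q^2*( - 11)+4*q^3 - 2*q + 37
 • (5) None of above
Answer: 2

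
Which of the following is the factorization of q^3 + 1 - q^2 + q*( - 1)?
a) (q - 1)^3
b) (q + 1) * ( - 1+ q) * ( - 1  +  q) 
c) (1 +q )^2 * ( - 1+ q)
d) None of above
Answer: b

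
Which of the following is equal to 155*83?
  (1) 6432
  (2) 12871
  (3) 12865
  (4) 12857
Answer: 3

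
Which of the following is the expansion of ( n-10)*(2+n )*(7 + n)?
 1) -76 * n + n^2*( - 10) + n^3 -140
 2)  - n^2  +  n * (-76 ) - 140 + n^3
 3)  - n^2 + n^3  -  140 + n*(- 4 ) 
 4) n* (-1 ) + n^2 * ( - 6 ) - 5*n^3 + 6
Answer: 2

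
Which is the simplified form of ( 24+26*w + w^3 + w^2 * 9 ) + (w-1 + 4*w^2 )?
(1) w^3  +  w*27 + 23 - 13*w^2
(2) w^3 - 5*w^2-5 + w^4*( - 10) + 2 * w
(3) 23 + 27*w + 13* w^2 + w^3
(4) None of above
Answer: 3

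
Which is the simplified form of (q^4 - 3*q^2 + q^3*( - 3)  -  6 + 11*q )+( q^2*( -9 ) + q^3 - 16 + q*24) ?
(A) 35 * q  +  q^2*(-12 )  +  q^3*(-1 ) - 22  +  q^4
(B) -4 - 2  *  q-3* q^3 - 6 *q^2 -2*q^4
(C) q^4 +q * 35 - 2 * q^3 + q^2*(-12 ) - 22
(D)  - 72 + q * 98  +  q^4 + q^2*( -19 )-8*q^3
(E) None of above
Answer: C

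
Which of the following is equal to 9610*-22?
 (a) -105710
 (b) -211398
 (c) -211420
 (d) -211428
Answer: c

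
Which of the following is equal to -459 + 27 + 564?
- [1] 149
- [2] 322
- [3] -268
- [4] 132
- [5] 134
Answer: 4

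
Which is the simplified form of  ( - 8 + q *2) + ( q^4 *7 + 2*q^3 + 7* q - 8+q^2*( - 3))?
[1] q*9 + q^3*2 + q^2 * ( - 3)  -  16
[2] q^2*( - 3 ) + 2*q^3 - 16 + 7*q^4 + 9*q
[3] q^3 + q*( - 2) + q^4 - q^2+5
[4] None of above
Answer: 2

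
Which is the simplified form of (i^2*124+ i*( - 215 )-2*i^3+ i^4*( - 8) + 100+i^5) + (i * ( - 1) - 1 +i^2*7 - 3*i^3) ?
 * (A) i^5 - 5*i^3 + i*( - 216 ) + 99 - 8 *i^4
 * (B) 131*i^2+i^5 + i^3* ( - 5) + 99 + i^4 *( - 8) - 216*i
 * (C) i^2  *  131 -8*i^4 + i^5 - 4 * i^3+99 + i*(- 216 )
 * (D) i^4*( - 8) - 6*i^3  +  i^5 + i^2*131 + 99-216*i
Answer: B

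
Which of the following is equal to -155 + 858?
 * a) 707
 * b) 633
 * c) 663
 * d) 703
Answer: d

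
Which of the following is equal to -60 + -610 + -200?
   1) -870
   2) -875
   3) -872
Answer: 1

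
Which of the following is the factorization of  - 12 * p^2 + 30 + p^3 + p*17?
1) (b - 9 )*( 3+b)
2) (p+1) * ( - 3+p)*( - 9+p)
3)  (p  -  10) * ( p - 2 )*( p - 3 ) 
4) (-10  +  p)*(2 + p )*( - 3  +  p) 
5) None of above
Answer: 5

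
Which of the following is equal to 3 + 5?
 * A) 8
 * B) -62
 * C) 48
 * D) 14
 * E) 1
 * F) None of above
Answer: A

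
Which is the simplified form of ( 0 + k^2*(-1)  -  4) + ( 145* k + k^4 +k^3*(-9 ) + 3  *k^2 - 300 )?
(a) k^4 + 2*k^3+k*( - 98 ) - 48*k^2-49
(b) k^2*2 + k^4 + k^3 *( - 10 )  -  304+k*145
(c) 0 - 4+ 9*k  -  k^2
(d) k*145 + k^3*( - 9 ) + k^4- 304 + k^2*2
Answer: d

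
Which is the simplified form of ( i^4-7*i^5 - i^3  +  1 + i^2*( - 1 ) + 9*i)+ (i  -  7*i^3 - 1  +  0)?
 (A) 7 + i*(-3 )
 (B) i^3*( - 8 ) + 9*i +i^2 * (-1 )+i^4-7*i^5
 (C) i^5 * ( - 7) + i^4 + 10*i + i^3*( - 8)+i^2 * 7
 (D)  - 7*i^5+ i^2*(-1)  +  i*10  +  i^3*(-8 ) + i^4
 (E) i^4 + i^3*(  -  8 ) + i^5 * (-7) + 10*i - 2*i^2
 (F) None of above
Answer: D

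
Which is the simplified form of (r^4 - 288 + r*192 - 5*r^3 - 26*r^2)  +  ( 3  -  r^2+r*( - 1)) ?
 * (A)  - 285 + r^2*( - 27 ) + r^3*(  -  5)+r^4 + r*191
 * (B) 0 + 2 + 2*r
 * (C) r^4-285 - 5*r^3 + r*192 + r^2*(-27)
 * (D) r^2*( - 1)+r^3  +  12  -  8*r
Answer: A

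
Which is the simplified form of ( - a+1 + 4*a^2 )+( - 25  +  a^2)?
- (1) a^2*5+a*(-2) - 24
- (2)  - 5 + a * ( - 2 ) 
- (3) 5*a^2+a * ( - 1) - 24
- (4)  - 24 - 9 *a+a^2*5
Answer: 3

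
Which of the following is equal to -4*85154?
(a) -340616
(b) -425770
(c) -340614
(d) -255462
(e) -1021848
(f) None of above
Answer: a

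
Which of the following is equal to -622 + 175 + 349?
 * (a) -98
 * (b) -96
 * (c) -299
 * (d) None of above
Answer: a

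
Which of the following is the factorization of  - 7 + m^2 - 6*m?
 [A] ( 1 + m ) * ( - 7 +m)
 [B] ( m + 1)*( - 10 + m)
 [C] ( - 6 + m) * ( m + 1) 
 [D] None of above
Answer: A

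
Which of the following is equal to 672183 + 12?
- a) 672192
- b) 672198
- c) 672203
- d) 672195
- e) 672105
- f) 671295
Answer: d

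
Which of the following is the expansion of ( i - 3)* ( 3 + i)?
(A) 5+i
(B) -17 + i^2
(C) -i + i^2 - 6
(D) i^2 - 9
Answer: D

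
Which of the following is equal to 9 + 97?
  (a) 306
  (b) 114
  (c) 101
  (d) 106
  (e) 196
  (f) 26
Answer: d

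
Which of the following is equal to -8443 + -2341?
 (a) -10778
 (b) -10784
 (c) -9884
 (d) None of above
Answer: b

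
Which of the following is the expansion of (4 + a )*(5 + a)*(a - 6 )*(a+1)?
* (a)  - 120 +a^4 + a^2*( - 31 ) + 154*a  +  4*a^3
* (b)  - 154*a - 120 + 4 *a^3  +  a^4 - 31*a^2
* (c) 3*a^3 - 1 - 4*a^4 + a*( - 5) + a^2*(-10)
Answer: b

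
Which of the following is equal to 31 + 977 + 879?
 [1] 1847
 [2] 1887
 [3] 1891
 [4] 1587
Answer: 2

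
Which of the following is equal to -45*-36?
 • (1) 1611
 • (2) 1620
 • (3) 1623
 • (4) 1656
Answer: 2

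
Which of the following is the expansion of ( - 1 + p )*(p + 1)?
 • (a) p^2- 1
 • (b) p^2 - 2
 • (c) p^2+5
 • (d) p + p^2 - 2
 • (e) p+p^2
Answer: a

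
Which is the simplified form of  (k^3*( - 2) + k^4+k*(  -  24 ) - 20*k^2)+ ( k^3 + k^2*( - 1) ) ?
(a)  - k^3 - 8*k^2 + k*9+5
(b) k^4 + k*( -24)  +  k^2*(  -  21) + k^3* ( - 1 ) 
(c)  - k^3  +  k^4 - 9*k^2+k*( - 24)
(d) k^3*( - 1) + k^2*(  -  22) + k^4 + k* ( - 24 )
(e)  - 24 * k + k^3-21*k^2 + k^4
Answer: b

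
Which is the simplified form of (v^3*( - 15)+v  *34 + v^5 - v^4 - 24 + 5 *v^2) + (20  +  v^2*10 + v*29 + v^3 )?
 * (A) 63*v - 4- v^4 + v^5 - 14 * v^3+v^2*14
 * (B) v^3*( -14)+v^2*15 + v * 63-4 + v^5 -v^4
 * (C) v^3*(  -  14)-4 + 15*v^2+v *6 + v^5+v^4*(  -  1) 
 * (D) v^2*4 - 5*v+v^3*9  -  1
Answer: B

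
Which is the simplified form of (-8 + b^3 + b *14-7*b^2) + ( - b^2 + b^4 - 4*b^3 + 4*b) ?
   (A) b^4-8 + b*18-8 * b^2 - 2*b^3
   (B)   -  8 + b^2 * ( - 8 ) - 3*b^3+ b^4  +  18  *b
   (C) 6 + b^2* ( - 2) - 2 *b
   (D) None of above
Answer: B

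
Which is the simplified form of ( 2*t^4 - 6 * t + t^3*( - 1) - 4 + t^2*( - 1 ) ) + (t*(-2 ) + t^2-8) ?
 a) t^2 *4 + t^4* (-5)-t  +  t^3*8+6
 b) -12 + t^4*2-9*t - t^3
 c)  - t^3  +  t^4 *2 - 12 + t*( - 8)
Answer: c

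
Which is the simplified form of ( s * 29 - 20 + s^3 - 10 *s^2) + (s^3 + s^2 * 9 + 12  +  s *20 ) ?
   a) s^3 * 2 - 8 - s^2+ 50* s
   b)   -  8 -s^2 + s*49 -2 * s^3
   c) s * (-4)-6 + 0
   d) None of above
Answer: d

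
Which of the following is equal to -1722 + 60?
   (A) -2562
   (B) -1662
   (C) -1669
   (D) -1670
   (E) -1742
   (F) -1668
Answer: B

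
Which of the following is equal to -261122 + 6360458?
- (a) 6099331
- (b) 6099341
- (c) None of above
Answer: c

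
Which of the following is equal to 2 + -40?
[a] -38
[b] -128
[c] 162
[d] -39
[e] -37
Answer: a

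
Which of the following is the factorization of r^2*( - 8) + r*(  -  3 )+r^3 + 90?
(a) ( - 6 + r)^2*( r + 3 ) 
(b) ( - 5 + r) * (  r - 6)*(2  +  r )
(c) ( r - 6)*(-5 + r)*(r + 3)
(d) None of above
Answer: c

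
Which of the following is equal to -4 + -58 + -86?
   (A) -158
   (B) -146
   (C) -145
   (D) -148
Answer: D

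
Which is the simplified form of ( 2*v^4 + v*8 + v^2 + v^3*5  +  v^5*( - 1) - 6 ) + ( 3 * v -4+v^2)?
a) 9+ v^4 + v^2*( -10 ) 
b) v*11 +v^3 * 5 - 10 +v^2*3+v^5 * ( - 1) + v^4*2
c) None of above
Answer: c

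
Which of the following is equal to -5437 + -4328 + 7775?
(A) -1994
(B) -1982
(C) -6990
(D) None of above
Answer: D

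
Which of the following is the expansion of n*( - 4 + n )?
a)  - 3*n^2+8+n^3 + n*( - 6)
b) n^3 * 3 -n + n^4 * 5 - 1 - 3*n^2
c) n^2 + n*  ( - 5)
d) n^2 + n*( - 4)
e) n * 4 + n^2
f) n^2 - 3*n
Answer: d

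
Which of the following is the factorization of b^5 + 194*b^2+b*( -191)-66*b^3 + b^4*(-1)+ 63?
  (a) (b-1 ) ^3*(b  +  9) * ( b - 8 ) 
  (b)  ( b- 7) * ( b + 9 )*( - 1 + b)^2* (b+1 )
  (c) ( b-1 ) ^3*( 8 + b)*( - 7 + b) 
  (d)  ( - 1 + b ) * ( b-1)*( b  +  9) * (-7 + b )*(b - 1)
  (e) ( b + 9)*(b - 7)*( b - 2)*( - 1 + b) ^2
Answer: d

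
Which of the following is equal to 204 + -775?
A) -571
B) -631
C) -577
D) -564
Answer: A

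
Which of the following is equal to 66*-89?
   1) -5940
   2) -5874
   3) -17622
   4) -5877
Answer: 2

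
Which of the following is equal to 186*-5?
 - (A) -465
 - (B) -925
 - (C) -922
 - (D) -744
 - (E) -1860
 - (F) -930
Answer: F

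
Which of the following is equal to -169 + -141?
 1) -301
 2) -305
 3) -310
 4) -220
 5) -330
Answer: 3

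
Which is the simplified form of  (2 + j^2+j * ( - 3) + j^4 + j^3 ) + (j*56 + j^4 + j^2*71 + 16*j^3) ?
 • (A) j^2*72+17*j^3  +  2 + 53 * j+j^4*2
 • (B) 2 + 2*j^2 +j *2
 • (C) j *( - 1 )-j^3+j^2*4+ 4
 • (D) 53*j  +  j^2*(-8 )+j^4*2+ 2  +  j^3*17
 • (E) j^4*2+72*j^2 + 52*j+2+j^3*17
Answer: A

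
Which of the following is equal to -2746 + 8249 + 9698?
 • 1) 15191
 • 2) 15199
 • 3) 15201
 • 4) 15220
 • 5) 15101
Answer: 3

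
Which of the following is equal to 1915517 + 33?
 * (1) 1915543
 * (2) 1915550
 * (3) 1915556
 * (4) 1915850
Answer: 2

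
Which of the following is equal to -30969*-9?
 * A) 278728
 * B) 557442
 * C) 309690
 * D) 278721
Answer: D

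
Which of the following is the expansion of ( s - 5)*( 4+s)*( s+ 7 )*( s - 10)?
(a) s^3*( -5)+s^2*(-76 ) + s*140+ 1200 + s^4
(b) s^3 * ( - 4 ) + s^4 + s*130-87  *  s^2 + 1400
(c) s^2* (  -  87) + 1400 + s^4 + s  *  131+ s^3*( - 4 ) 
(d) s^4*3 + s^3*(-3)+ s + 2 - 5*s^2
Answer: b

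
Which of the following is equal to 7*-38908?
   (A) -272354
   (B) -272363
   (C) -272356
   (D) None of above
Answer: C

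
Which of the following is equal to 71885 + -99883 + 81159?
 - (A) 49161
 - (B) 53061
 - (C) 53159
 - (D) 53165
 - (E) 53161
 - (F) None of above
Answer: E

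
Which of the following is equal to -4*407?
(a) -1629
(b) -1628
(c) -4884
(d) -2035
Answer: b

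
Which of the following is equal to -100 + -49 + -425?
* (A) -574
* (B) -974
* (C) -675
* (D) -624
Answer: A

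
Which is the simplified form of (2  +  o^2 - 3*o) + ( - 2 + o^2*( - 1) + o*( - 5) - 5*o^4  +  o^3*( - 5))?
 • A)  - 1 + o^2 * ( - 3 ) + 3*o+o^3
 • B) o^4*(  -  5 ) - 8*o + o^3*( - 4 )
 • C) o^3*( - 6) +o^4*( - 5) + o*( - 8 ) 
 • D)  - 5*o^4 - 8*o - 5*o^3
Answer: D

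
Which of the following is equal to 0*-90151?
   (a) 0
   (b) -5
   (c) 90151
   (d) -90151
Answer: a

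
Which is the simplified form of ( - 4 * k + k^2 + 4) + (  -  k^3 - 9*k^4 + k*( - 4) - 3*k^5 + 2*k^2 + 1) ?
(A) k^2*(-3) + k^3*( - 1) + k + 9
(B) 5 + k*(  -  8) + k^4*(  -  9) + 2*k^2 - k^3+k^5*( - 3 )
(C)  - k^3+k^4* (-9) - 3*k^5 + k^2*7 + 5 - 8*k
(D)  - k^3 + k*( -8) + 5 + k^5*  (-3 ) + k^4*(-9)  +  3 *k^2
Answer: D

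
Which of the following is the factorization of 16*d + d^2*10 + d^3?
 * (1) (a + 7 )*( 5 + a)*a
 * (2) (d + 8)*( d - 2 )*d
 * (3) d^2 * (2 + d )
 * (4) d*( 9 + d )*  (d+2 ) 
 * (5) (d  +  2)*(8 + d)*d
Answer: 5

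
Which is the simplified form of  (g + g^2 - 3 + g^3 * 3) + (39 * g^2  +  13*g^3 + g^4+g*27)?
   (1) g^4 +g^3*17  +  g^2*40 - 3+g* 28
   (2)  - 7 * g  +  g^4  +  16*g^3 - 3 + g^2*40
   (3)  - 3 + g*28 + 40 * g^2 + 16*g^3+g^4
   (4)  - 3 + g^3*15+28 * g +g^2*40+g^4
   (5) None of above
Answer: 3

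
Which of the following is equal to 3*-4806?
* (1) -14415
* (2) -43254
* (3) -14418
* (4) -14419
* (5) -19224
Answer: 3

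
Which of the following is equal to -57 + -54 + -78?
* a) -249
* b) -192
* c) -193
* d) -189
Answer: d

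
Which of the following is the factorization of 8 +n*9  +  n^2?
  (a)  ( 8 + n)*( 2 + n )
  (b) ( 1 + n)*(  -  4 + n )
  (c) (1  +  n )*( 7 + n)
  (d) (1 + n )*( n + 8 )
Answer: d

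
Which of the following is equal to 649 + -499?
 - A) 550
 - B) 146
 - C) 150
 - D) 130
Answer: C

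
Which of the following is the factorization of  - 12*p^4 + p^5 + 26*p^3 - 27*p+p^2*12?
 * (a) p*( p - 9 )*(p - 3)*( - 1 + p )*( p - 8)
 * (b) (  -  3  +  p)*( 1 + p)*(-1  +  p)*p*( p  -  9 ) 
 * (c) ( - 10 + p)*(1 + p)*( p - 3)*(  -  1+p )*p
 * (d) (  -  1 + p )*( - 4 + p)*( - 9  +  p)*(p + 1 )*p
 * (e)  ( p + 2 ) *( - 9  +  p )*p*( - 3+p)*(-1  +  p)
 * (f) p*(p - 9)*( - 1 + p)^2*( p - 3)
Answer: b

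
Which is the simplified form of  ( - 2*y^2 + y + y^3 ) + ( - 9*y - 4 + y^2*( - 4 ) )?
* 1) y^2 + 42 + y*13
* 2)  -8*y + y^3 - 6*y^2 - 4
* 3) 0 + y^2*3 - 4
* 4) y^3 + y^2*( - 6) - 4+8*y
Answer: 2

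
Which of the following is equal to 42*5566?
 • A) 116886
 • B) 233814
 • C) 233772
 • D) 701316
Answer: C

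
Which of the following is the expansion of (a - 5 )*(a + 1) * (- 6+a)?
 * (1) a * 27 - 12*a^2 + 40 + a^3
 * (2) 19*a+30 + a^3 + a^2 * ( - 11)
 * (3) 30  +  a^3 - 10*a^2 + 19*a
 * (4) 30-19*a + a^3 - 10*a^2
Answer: 3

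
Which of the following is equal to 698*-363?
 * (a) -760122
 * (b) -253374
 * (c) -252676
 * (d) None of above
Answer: b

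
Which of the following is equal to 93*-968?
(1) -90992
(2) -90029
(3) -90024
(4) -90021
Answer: 3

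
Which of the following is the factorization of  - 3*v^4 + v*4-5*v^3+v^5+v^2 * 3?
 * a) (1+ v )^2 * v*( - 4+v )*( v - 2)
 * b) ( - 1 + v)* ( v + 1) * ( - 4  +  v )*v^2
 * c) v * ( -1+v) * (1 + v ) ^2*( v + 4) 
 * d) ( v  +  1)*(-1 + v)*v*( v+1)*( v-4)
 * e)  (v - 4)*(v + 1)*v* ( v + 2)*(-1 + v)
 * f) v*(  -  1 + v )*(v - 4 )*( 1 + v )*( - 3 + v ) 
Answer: d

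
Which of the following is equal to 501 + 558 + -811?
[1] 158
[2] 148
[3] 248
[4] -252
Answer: 3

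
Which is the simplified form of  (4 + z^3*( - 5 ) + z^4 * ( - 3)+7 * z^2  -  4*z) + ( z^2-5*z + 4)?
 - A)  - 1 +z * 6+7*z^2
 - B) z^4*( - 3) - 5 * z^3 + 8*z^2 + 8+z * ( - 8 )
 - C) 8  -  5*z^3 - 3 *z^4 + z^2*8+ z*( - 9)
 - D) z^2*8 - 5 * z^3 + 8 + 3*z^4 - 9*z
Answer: C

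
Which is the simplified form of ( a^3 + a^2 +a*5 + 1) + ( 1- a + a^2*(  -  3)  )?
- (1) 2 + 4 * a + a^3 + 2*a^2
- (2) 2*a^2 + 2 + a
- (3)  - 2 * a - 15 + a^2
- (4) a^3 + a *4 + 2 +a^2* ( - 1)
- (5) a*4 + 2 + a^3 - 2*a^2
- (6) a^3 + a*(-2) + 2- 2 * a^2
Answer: 5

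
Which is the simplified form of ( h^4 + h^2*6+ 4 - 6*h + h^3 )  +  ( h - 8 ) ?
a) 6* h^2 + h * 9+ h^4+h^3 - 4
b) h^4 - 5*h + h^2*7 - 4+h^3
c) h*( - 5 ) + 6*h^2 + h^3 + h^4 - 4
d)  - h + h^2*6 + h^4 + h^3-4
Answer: c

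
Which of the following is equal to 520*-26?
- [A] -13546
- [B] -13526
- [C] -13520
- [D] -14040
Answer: C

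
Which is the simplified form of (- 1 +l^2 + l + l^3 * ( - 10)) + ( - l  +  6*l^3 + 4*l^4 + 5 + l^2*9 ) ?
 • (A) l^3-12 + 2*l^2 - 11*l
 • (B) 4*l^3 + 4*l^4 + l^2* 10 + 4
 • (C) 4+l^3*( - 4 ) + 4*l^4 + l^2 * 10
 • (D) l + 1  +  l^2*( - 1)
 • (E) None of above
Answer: C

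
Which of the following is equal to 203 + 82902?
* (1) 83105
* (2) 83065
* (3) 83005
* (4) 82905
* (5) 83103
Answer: 1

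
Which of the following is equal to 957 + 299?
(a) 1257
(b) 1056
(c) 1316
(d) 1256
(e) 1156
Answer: d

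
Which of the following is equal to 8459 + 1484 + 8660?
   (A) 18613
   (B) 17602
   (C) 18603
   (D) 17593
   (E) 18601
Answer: C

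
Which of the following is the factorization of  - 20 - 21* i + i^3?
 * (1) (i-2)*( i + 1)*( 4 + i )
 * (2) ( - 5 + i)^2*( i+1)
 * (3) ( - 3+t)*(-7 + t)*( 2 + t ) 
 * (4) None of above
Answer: 4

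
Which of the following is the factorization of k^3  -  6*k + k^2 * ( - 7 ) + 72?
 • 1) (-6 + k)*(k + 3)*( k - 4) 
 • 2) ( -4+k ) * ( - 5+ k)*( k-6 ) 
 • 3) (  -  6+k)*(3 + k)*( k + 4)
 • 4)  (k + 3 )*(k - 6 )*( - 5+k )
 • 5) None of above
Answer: 1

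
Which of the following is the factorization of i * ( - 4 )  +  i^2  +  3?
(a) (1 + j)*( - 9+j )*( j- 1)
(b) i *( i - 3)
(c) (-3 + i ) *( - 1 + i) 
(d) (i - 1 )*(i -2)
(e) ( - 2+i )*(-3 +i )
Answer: c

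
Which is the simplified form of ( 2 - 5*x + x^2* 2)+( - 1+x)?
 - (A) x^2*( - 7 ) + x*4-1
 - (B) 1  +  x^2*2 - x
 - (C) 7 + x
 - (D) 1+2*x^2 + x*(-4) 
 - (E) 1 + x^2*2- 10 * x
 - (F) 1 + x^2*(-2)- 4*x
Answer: D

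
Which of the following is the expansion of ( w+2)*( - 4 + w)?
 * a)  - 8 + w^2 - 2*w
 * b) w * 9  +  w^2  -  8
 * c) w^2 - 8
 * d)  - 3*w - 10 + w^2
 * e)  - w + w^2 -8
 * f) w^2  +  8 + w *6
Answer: a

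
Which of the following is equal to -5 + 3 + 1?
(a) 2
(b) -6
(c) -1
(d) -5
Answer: c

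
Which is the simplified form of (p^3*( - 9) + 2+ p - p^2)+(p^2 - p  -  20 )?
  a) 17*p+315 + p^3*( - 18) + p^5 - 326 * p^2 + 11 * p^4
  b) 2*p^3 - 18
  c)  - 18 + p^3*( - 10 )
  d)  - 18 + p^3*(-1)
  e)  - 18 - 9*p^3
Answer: e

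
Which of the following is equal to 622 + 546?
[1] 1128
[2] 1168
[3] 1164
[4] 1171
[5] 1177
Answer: 2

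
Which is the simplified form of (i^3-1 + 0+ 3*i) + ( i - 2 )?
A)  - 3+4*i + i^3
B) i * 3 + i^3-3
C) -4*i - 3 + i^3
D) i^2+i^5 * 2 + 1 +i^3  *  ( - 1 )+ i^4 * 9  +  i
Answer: A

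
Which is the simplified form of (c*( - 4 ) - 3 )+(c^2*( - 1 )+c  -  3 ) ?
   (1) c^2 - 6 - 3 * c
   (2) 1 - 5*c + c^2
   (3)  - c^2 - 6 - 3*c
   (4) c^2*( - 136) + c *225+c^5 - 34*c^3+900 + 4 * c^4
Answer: 3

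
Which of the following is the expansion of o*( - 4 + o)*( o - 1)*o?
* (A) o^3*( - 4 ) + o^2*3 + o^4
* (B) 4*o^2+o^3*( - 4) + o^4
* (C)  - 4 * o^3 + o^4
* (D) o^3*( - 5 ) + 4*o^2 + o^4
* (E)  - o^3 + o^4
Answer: D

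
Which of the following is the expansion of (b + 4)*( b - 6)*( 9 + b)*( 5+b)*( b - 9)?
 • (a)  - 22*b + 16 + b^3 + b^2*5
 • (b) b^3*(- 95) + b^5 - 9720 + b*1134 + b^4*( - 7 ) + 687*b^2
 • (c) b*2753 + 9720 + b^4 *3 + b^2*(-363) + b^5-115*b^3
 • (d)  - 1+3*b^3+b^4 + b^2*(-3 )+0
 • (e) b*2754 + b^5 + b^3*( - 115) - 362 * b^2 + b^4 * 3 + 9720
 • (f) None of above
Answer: f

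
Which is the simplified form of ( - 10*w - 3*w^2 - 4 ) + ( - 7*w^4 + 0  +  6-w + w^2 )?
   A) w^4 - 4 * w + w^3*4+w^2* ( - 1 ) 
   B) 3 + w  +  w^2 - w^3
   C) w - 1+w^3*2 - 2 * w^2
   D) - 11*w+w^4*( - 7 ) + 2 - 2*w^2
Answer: D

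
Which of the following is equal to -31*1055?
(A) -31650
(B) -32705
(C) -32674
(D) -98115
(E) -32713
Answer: B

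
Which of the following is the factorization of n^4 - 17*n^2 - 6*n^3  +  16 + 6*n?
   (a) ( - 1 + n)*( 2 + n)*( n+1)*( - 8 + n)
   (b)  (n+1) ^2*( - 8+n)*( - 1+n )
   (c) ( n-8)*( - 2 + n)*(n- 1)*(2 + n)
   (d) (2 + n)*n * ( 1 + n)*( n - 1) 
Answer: a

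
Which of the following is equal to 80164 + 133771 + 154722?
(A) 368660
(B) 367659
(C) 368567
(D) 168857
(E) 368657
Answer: E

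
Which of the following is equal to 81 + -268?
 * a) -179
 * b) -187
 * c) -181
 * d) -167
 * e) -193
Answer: b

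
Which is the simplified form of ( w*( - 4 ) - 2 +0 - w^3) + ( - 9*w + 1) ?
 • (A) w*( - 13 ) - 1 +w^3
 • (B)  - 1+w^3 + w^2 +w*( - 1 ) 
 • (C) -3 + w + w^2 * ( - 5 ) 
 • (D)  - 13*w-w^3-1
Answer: D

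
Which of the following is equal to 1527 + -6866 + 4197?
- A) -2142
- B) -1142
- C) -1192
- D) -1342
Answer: B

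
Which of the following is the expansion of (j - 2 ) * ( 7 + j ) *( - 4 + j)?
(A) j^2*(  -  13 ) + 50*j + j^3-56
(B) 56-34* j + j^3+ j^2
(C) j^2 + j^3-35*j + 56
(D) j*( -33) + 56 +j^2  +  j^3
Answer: B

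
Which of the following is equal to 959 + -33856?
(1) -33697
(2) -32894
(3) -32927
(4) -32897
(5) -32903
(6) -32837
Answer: 4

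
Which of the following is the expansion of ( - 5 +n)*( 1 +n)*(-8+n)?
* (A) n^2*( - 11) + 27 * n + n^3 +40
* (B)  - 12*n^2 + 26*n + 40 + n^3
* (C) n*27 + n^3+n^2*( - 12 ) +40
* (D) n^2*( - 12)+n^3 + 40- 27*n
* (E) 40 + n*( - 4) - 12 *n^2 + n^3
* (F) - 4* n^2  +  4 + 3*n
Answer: C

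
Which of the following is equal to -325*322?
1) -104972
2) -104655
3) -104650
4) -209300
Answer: 3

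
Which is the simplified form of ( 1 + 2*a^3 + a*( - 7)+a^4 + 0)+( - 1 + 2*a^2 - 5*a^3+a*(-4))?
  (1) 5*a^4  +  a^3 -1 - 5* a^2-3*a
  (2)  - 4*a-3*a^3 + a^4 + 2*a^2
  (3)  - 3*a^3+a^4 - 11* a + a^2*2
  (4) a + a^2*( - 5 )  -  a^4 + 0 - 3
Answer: 3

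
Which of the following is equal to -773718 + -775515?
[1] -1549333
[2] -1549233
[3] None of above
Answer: 2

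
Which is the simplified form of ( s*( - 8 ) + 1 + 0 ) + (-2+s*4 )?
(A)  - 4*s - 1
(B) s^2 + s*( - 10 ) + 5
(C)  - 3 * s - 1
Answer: A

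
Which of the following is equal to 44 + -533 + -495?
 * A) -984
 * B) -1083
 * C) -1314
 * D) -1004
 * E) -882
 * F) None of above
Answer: A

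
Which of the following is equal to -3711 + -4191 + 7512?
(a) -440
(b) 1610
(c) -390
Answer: c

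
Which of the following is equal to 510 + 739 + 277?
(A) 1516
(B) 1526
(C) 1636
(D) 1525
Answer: B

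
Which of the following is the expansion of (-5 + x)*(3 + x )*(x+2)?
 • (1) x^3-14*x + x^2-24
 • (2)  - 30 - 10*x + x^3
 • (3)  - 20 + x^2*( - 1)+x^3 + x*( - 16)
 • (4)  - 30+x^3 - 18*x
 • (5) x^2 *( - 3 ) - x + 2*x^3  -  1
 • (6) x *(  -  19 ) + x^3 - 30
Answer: 6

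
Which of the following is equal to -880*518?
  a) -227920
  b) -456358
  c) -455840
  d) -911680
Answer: c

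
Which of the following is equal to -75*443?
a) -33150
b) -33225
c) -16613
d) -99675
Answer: b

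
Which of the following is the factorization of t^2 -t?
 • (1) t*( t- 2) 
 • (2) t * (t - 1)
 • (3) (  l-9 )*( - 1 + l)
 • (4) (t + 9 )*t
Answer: 2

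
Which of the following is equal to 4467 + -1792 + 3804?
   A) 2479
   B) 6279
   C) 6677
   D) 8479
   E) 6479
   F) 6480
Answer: E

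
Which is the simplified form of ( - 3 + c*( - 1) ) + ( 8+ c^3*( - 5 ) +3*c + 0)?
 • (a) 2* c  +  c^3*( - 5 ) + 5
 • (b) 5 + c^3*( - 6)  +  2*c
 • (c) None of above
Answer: a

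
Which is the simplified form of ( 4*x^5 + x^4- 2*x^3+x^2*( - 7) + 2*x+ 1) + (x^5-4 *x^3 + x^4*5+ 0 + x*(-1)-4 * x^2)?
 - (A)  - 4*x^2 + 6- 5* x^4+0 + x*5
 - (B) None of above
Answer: B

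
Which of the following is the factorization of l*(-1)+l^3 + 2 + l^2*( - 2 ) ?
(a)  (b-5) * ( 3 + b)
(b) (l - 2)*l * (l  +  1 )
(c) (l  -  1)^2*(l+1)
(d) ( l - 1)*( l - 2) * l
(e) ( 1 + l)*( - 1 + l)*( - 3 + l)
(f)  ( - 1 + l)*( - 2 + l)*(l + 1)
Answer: f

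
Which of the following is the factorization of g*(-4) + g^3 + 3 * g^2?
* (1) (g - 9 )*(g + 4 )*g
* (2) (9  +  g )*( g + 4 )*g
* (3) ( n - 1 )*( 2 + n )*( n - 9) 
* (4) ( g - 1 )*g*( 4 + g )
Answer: 4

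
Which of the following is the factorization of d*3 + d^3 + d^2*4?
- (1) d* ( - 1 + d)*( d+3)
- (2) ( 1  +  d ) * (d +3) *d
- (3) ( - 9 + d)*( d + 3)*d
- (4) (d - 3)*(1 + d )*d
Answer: 2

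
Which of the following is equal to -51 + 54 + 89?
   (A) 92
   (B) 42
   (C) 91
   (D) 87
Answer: A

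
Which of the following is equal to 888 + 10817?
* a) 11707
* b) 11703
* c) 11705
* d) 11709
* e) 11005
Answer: c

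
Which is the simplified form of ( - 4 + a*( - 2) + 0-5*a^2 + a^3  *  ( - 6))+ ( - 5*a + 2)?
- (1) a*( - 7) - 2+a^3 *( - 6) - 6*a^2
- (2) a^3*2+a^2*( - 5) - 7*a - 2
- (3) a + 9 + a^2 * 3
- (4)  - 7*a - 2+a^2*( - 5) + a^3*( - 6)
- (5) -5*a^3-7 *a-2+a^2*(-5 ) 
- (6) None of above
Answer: 4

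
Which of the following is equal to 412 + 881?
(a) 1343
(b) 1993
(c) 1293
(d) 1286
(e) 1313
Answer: c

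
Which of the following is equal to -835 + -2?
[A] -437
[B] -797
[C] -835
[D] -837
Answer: D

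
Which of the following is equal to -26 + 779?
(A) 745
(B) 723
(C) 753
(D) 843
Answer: C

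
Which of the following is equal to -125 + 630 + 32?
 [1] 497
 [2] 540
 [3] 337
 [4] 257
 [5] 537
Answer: 5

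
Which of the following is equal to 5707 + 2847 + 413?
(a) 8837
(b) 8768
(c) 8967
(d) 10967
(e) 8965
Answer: c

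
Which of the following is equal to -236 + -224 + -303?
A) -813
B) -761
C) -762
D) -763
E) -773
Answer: D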